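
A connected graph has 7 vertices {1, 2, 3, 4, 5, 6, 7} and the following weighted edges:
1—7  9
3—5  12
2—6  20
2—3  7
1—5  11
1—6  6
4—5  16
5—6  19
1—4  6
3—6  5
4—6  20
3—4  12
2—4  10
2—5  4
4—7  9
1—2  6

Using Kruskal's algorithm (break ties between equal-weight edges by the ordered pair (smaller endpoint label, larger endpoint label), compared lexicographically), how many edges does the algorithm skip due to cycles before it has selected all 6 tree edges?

Kruskal's algorithm — process edges by increasing weight (ties by edge label):
2—5 (4): add. Components now {1} {2,5} {3} {4} {6} {7}
3—6 (5): add. Components now {1} {2,5} {3,6} {4} {7}
1—2 (6): add. Components now {1,2,5} {3,6} {4} {7}
1—4 (6): add. Components now {1,2,4,5} {3,6} {7}
1—6 (6): add. Components now {1,2,3,4,5,6} {7}
2—3 (7): skip — 2 and 3 already connected.
1—7 (9): add. Components now {1,2,3,4,5,6,7}
Edges rejected before the tree was complete: 1.

1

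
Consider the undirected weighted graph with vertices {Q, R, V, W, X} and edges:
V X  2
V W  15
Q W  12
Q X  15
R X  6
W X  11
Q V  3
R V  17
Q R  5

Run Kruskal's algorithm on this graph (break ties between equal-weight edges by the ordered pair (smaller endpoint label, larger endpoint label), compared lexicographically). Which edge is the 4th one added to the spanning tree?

Kruskal: consider edges lightest-first.
V X (2): add — endpoints in different components.
Q V (3): add — endpoints in different components.
Q R (5): add — endpoints in different components.
R X (6): skip — R and X already connected.
W X (11): add — endpoints in different components.
The 4th edge added is W X.

W-X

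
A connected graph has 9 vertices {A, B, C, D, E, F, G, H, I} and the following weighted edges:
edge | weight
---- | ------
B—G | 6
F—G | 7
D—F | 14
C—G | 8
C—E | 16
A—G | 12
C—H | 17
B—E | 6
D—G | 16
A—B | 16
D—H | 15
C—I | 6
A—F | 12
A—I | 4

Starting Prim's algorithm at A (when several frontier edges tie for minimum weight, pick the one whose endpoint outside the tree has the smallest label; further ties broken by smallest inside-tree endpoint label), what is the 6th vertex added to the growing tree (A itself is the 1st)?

E

Prim, starting at A.
Step 1: cheapest edge leaving the tree is A—I (4); add I.
Step 2: cheapest edge leaving the tree is C—I (6); add C.
Step 3: cheapest edge leaving the tree is C—G (8); add G.
Step 4: cheapest edge leaving the tree is B—G (6); add B.
Step 5: cheapest edge leaving the tree is B—E (6); add E.
Step 6: cheapest edge leaving the tree is F—G (7); add F.
Step 7: cheapest edge leaving the tree is D—F (14); add D.
Step 8: cheapest edge leaving the tree is D—H (15); add H.
Vertex order: A, I, C, G, B, E, F, D, H. The 6th vertex is E.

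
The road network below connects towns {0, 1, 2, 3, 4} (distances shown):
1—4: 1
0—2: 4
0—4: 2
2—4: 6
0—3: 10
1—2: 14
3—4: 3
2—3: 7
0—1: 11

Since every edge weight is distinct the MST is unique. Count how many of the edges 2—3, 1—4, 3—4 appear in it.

Sort edges by weight, then run Kruskal:
1—4 (1): add. Components now {0} {1,4} {2} {3}
0—4 (2): add. Components now {0,1,4} {2} {3}
3—4 (3): add. Components now {0,1,3,4} {2}
0—2 (4): add. Components now {0,1,2,3,4}
MST edge set: {1—4, 0—4, 3—4, 0—2}.
Of the listed edges, {1—4, 3—4} are in the MST → 2.

2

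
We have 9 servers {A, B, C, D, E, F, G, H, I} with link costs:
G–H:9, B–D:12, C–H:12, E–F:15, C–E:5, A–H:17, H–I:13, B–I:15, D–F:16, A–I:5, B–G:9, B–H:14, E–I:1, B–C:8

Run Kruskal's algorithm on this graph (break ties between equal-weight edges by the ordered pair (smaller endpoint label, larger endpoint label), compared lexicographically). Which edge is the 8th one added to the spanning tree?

E-F

Kruskal's algorithm — process edges by increasing weight (ties by edge label):
E–I (1): add — endpoints in different components.
A–I (5): add — endpoints in different components.
C–E (5): add — endpoints in different components.
B–C (8): add — endpoints in different components.
B–G (9): add — endpoints in different components.
G–H (9): add — endpoints in different components.
B–D (12): add — endpoints in different components.
C–H (12): skip — C and H already connected.
H–I (13): skip — H and I already connected.
B–H (14): skip — B and H already connected.
B–I (15): skip — B and I already connected.
E–F (15): add — endpoints in different components.
The 8th edge added is E–F.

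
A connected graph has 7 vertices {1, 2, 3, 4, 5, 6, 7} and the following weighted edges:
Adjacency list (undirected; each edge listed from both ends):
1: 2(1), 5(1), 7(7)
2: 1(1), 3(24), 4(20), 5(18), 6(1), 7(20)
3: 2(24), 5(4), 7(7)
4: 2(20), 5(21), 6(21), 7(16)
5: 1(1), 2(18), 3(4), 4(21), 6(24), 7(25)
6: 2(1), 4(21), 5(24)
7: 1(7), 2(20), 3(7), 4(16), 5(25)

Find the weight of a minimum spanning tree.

Kruskal's algorithm — process edges by increasing weight (ties by edge label):
1-2 (1): add — endpoints in different components.
1-5 (1): add — endpoints in different components.
2-6 (1): add — endpoints in different components.
3-5 (4): add — endpoints in different components.
1-7 (7): add — endpoints in different components.
3-7 (7): skip — 3 and 7 already connected.
4-7 (16): add — endpoints in different components.
MST edges: 1-2, 1-5, 2-6, 3-5, 1-7, 4-7; total weight 1+1+1+4+7+16 = 30.

30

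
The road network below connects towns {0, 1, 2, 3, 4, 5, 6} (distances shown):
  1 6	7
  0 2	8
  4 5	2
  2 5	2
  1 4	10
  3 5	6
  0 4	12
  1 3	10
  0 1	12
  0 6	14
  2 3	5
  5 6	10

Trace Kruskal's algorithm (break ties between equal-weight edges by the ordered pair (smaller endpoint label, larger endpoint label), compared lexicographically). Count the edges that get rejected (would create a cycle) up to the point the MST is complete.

Sort edges by weight, then run Kruskal:
2 5 (2): add. Components now {0} {1} {2,5} {3} {4} {6}
4 5 (2): add. Components now {0} {1} {2,4,5} {3} {6}
2 3 (5): add. Components now {0} {1} {2,3,4,5} {6}
3 5 (6): skip — 3 and 5 already connected.
1 6 (7): add. Components now {0} {1,6} {2,3,4,5}
0 2 (8): add. Components now {0,2,3,4,5} {1,6}
1 3 (10): add. Components now {0,1,2,3,4,5,6}
Edges rejected before the tree was complete: 1.

1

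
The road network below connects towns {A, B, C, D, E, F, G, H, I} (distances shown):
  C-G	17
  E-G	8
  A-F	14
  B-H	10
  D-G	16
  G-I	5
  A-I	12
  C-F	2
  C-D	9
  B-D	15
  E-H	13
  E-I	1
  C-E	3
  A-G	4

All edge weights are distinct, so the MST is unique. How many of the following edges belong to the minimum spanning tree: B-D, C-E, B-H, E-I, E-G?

3

Sort edges by weight, then run Kruskal:
E-I (1): add — endpoints in different components.
C-F (2): add — endpoints in different components.
C-E (3): add — endpoints in different components.
A-G (4): add — endpoints in different components.
G-I (5): add — endpoints in different components.
E-G (8): skip — E and G already connected.
C-D (9): add — endpoints in different components.
B-H (10): add — endpoints in different components.
A-I (12): skip — A and I already connected.
E-H (13): add — endpoints in different components.
MST edge set: {E-I, C-F, C-E, A-G, G-I, C-D, B-H, E-H}.
Of the listed edges, {C-E, B-H, E-I} are in the MST → 3.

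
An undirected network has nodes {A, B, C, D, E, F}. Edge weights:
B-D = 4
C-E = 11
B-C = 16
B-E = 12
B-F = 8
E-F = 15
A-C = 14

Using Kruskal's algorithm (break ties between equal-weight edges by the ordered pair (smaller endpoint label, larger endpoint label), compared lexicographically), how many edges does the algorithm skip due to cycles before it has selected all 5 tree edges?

Kruskal: consider edges lightest-first.
B-D (4): add — endpoints in different components.
B-F (8): add — endpoints in different components.
C-E (11): add — endpoints in different components.
B-E (12): add — endpoints in different components.
A-C (14): add — endpoints in different components.
Edges rejected before the tree was complete: 0.

0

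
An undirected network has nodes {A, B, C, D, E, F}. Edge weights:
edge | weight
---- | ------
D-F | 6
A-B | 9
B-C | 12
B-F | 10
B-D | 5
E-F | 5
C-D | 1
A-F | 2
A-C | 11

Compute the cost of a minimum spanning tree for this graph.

Kruskal: consider edges lightest-first.
C-D (1): add — endpoints in different components.
A-F (2): add — endpoints in different components.
B-D (5): add — endpoints in different components.
E-F (5): add — endpoints in different components.
D-F (6): add — endpoints in different components.
MST edges: C-D, A-F, B-D, E-F, D-F; total weight 1+2+5+5+6 = 19.

19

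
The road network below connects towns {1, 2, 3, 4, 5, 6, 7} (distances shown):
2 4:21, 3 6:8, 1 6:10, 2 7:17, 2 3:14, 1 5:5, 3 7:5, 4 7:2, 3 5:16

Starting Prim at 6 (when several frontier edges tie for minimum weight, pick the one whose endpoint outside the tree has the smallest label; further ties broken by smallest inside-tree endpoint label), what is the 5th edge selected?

Grow the tree from 6 using Prim:
Step 1: frontier [3 6 8, 1 6 10] → take 3 6 (8); add 3.
Step 2: frontier [3 7 5, 2 3 14, 3 5 16, 1 6 10] → take 3 7 (5); add 7.
Step 3: frontier [2 3 14, 3 5 16, 1 6 10, 4 7 2, 2 7 17] → take 4 7 (2); add 4.
Step 4: frontier [2 3 14, 3 5 16, 2 4 21, 1 6 10, 2 7 17] → take 1 6 (10); add 1.
Step 5: frontier [1 5 5, 2 3 14, 3 5 16, 2 4 21, 2 7 17] → take 1 5 (5); add 5.
Step 6: frontier [2 3 14, 2 4 21, 2 7 17] → take 2 3 (14); add 2.
The 5th edge added is 1 5.

1-5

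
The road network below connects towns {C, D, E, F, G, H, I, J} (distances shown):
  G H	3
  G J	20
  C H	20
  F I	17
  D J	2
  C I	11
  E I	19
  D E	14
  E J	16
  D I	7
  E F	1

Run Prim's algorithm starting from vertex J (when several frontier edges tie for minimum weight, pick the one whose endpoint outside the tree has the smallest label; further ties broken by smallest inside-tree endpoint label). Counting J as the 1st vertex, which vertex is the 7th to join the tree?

Prim, starting at J.
Step 1: cheapest edge leaving the tree is D J (2); add D.
Step 2: cheapest edge leaving the tree is D I (7); add I.
Step 3: cheapest edge leaving the tree is C I (11); add C.
Step 4: cheapest edge leaving the tree is D E (14); add E.
Step 5: cheapest edge leaving the tree is E F (1); add F.
Step 6: cheapest edge leaving the tree is G J (20); add G.
Step 7: cheapest edge leaving the tree is G H (3); add H.
Vertex order: J, D, I, C, E, F, G, H. The 7th vertex is G.

G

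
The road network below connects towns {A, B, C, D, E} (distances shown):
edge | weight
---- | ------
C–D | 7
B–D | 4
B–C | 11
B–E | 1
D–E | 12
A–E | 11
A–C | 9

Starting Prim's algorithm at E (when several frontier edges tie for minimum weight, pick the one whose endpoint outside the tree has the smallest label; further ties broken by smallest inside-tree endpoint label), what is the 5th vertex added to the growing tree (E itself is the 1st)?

A

Prim's algorithm from E:
Step 1: cheapest edge leaving the tree is B–E (1); add B.
Step 2: cheapest edge leaving the tree is B–D (4); add D.
Step 3: cheapest edge leaving the tree is C–D (7); add C.
Step 4: cheapest edge leaving the tree is A–C (9); add A.
Vertex order: E, B, D, C, A. The 5th vertex is A.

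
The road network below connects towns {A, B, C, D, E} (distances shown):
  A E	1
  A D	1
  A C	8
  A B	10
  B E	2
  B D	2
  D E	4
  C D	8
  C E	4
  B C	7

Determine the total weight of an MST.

Kruskal's algorithm — process edges by increasing weight (ties by edge label):
A D (1): add — endpoints in different components.
A E (1): add — endpoints in different components.
B D (2): add — endpoints in different components.
B E (2): skip — B and E already connected.
C E (4): add — endpoints in different components.
MST edges: A D, A E, B D, C E; total weight 1+1+2+4 = 8.

8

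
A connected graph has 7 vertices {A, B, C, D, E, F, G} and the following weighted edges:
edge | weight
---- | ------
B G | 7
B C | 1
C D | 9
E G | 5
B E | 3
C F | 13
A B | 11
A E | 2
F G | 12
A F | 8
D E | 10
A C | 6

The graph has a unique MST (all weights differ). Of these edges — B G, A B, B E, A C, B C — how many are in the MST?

Kruskal's algorithm — process edges by increasing weight (ties by edge label):
B C (1): add — endpoints in different components.
A E (2): add — endpoints in different components.
B E (3): add — endpoints in different components.
E G (5): add — endpoints in different components.
A C (6): skip — A and C already connected.
B G (7): skip — B and G already connected.
A F (8): add — endpoints in different components.
C D (9): add — endpoints in different components.
MST edge set: {B C, A E, B E, E G, A F, C D}.
Of the listed edges, {B E, B C} are in the MST → 2.

2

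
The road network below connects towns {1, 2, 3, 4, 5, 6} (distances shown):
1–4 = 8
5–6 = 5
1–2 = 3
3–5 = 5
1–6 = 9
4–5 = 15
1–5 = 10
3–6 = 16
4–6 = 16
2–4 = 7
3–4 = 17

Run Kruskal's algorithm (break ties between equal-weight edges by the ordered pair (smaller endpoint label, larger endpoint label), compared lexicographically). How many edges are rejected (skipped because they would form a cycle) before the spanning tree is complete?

1

Kruskal's algorithm — process edges by increasing weight (ties by edge label):
1–2 (3): add — endpoints in different components.
3–5 (5): add — endpoints in different components.
5–6 (5): add — endpoints in different components.
2–4 (7): add — endpoints in different components.
1–4 (8): skip — 1 and 4 already connected.
1–6 (9): add — endpoints in different components.
Edges rejected before the tree was complete: 1.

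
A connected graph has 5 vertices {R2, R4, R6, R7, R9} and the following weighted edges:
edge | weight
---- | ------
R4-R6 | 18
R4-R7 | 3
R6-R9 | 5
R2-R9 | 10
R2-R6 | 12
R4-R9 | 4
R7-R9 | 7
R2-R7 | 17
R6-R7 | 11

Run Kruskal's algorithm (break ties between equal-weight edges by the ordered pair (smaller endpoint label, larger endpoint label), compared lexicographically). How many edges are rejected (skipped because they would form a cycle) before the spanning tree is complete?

1

Sort edges by weight, then run Kruskal:
R4-R7 (3): add. Components now {R4,R7} {R6} {R2} {R9}
R4-R9 (4): add. Components now {R4,R7,R9} {R6} {R2}
R6-R9 (5): add. Components now {R4,R6,R7,R9} {R2}
R7-R9 (7): skip — R7 and R9 already connected.
R2-R9 (10): add. Components now {R2,R4,R6,R7,R9}
Edges rejected before the tree was complete: 1.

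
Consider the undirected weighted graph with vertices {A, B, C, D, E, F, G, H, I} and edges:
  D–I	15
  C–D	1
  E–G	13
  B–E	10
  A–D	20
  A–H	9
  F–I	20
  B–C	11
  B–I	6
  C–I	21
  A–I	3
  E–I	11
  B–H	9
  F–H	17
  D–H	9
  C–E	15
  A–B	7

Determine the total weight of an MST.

68

Sort edges by weight, then run Kruskal:
C–D (1): add — endpoints in different components.
A–I (3): add — endpoints in different components.
B–I (6): add — endpoints in different components.
A–B (7): skip — A and B already connected.
A–H (9): add — endpoints in different components.
B–H (9): skip — B and H already connected.
D–H (9): add — endpoints in different components.
B–E (10): add — endpoints in different components.
B–C (11): skip — B and C already connected.
E–I (11): skip — E and I already connected.
E–G (13): add — endpoints in different components.
C–E (15): skip — C and E already connected.
D–I (15): skip — D and I already connected.
F–H (17): add — endpoints in different components.
MST edges: C–D, A–I, B–I, A–H, D–H, B–E, E–G, F–H; total weight 1+3+6+9+9+10+13+17 = 68.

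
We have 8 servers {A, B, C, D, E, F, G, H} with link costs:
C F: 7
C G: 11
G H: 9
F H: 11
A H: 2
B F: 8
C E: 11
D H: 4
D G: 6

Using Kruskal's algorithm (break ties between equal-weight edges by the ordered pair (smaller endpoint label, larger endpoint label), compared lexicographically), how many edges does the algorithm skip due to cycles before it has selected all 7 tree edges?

Kruskal's algorithm — process edges by increasing weight (ties by edge label):
A H (2): add — endpoints in different components.
D H (4): add — endpoints in different components.
D G (6): add — endpoints in different components.
C F (7): add — endpoints in different components.
B F (8): add — endpoints in different components.
G H (9): skip — G and H already connected.
C E (11): add — endpoints in different components.
C G (11): add — endpoints in different components.
Edges rejected before the tree was complete: 1.

1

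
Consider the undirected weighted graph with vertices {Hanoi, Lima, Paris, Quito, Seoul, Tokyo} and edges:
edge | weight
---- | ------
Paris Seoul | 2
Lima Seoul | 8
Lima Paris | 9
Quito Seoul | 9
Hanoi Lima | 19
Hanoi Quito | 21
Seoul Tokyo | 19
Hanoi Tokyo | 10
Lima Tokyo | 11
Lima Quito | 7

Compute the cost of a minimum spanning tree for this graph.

Kruskal: consider edges lightest-first.
Paris Seoul (2): add — endpoints in different components.
Lima Quito (7): add — endpoints in different components.
Lima Seoul (8): add — endpoints in different components.
Lima Paris (9): skip — Lima and Paris already connected.
Quito Seoul (9): skip — Quito and Seoul already connected.
Hanoi Tokyo (10): add — endpoints in different components.
Lima Tokyo (11): add — endpoints in different components.
MST edges: Paris Seoul, Lima Quito, Lima Seoul, Hanoi Tokyo, Lima Tokyo; total weight 2+7+8+10+11 = 38.

38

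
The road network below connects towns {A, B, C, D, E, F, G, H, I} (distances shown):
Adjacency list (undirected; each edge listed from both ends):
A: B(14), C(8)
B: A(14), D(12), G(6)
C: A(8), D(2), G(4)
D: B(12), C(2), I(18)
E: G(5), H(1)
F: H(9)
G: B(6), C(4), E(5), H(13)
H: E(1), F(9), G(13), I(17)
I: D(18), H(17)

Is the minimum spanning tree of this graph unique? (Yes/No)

Yes

Sort edges by weight, then run Kruskal:
E—H (1): add — endpoints in different components.
C—D (2): add — endpoints in different components.
C—G (4): add — endpoints in different components.
E—G (5): add — endpoints in different components.
B—G (6): add — endpoints in different components.
A—C (8): add — endpoints in different components.
F—H (9): add — endpoints in different components.
B—D (12): skip — B and D already connected.
G—H (13): skip — G and H already connected.
A—B (14): skip — A and B already connected.
H—I (17): add — endpoints in different components.
Every non-tree edge has weight strictly greater than the heaviest edge on the tree path between its endpoints, so the MST is unique.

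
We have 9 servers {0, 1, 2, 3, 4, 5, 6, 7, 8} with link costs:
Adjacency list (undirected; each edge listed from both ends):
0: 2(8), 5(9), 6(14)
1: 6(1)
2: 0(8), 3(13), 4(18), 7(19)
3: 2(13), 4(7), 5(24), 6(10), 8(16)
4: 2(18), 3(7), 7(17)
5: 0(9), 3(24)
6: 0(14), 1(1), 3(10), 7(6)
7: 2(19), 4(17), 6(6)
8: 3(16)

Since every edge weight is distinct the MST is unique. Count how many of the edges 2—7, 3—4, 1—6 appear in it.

Kruskal: consider edges lightest-first.
1—6 (1): add — endpoints in different components.
6—7 (6): add — endpoints in different components.
3—4 (7): add — endpoints in different components.
0—2 (8): add — endpoints in different components.
0—5 (9): add — endpoints in different components.
3—6 (10): add — endpoints in different components.
2—3 (13): add — endpoints in different components.
0—6 (14): skip — 0 and 6 already connected.
3—8 (16): add — endpoints in different components.
MST edge set: {1—6, 6—7, 3—4, 0—2, 0—5, 3—6, 2—3, 3—8}.
Of the listed edges, {3—4, 1—6} are in the MST → 2.

2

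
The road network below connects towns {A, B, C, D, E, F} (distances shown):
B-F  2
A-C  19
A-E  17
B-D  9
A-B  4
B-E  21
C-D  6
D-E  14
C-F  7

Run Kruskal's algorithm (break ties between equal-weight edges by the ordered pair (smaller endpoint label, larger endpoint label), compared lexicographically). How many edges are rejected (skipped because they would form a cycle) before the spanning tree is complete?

1

Sort edges by weight, then run Kruskal:
B-F (2): add. Components now {A} {B,F} {C} {D} {E}
A-B (4): add. Components now {A,B,F} {C} {D} {E}
C-D (6): add. Components now {A,B,F} {C,D} {E}
C-F (7): add. Components now {A,B,C,D,F} {E}
B-D (9): skip — B and D already connected.
D-E (14): add. Components now {A,B,C,D,E,F}
Edges rejected before the tree was complete: 1.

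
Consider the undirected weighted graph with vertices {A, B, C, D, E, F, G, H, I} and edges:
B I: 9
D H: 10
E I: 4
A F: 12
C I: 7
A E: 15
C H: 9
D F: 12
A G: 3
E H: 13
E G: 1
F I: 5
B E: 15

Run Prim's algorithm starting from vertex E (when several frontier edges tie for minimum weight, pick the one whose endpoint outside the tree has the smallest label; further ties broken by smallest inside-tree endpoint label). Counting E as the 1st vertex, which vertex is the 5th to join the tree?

Prim, starting at E.
Step 1: cheapest edge leaving the tree is E G (1); add G.
Step 2: cheapest edge leaving the tree is A G (3); add A.
Step 3: cheapest edge leaving the tree is E I (4); add I.
Step 4: cheapest edge leaving the tree is F I (5); add F.
Step 5: cheapest edge leaving the tree is C I (7); add C.
Step 6: cheapest edge leaving the tree is B I (9); add B.
Step 7: cheapest edge leaving the tree is C H (9); add H.
Step 8: cheapest edge leaving the tree is D H (10); add D.
Vertex order: E, G, A, I, F, C, B, H, D. The 5th vertex is F.

F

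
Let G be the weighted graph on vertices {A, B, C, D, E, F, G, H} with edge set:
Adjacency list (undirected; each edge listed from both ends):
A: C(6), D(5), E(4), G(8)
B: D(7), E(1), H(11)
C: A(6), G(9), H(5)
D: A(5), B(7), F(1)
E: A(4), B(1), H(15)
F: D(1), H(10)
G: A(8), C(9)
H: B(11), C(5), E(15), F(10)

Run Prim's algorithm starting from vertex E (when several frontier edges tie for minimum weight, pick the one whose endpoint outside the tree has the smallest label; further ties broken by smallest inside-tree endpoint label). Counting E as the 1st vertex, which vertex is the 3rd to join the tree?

A

Prim's algorithm from E:
Step 1: cheapest edge leaving the tree is B–E (1); add B.
Step 2: cheapest edge leaving the tree is A–E (4); add A.
Step 3: cheapest edge leaving the tree is A–D (5); add D.
Step 4: cheapest edge leaving the tree is D–F (1); add F.
Step 5: cheapest edge leaving the tree is A–C (6); add C.
Step 6: cheapest edge leaving the tree is C–H (5); add H.
Step 7: cheapest edge leaving the tree is A–G (8); add G.
Vertex order: E, B, A, D, F, C, H, G. The 3rd vertex is A.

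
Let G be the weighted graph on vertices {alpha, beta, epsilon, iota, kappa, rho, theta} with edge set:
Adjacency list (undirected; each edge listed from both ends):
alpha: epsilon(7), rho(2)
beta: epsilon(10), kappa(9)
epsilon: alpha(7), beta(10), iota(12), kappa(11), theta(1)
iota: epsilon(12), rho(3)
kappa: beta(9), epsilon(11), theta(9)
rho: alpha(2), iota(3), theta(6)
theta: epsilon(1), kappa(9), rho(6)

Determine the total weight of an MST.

30

Kruskal's algorithm — process edges by increasing weight (ties by edge label):
epsilon—theta (1): add. Components now {alpha} {kappa} {beta} {rho} {epsilon,theta} {iota}
alpha—rho (2): add. Components now {alpha,rho} {kappa} {beta} {epsilon,theta} {iota}
iota—rho (3): add. Components now {alpha,iota,rho} {kappa} {beta} {epsilon,theta}
rho—theta (6): add. Components now {alpha,epsilon,iota,rho,theta} {kappa} {beta}
alpha—epsilon (7): skip — alpha and epsilon already connected.
beta—kappa (9): add. Components now {alpha,epsilon,iota,rho,theta} {beta,kappa}
kappa—theta (9): add. Components now {alpha,beta,epsilon,iota,kappa,rho,theta}
MST edges: epsilon—theta, alpha—rho, iota—rho, rho—theta, beta—kappa, kappa—theta; total weight 1+2+3+6+9+9 = 30.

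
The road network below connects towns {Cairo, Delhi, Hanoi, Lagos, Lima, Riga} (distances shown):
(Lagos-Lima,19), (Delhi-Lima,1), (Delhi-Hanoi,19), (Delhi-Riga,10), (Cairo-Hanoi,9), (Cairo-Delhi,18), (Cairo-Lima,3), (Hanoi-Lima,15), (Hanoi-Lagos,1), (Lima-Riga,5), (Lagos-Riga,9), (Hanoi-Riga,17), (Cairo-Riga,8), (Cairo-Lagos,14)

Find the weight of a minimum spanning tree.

Kruskal: consider edges lightest-first.
Delhi-Lima (1): add. Components now {Delhi,Lima} {Cairo} {Lagos} {Riga} {Hanoi}
Hanoi-Lagos (1): add. Components now {Delhi,Lima} {Cairo} {Hanoi,Lagos} {Riga}
Cairo-Lima (3): add. Components now {Cairo,Delhi,Lima} {Hanoi,Lagos} {Riga}
Lima-Riga (5): add. Components now {Cairo,Delhi,Lima,Riga} {Hanoi,Lagos}
Cairo-Riga (8): skip — Cairo and Riga already connected.
Cairo-Hanoi (9): add. Components now {Cairo,Delhi,Hanoi,Lagos,Lima,Riga}
MST edges: Delhi-Lima, Hanoi-Lagos, Cairo-Lima, Lima-Riga, Cairo-Hanoi; total weight 1+1+3+5+9 = 19.

19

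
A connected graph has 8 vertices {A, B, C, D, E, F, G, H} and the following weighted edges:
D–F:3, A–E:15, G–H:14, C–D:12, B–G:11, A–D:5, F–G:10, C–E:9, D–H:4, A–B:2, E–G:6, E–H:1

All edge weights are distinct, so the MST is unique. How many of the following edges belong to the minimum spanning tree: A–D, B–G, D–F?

Kruskal's algorithm — process edges by increasing weight (ties by edge label):
E–H (1): add — endpoints in different components.
A–B (2): add — endpoints in different components.
D–F (3): add — endpoints in different components.
D–H (4): add — endpoints in different components.
A–D (5): add — endpoints in different components.
E–G (6): add — endpoints in different components.
C–E (9): add — endpoints in different components.
MST edge set: {E–H, A–B, D–F, D–H, A–D, E–G, C–E}.
Of the listed edges, {A–D, D–F} are in the MST → 2.

2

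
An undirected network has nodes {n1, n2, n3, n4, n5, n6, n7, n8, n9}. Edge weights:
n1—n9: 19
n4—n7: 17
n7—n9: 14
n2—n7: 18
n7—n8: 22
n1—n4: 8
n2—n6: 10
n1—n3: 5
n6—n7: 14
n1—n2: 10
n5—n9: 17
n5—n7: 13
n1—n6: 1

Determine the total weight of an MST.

Kruskal: consider edges lightest-first.
n1—n6 (1): add — endpoints in different components.
n1—n3 (5): add — endpoints in different components.
n1—n4 (8): add — endpoints in different components.
n1—n2 (10): add — endpoints in different components.
n2—n6 (10): skip — n6 and n2 already connected.
n5—n7 (13): add — endpoints in different components.
n6—n7 (14): add — endpoints in different components.
n7—n9 (14): add — endpoints in different components.
n4—n7 (17): skip — n7 and n4 already connected.
n5—n9 (17): skip — n9 and n5 already connected.
n2—n7 (18): skip — n7 and n2 already connected.
n1—n9 (19): skip — n9 and n1 already connected.
n7—n8 (22): add — endpoints in different components.
MST edges: n1—n6, n1—n3, n1—n4, n1—n2, n5—n7, n6—n7, n7—n9, n7—n8; total weight 1+5+8+10+13+14+14+22 = 87.

87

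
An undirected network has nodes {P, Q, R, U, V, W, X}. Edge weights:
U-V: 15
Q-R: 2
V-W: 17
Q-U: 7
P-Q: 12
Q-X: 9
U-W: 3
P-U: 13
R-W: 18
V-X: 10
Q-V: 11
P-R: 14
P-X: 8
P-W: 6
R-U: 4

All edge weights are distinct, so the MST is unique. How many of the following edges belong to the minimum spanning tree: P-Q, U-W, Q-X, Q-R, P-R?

2

Kruskal's algorithm — process edges by increasing weight (ties by edge label):
Q-R (2): add. Components now {W} {Q,R} {P} {U} {X} {V}
U-W (3): add. Components now {U,W} {Q,R} {P} {X} {V}
R-U (4): add. Components now {Q,R,U,W} {P} {X} {V}
P-W (6): add. Components now {P,Q,R,U,W} {X} {V}
Q-U (7): skip — Q and U already connected.
P-X (8): add. Components now {P,Q,R,U,W,X} {V}
Q-X (9): skip — Q and X already connected.
V-X (10): add. Components now {P,Q,R,U,V,W,X}
MST edge set: {Q-R, U-W, R-U, P-W, P-X, V-X}.
Of the listed edges, {U-W, Q-R} are in the MST → 2.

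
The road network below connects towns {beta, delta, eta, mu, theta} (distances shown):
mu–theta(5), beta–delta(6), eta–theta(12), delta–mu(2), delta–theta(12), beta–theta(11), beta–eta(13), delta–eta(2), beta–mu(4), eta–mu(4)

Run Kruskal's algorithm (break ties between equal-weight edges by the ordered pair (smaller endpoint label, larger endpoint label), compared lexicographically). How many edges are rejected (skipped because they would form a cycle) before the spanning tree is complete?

1

Sort edges by weight, then run Kruskal:
delta–eta (2): add. Components now {mu} {beta} {delta,eta} {theta}
delta–mu (2): add. Components now {delta,eta,mu} {beta} {theta}
beta–mu (4): add. Components now {beta,delta,eta,mu} {theta}
eta–mu (4): skip — mu and eta already connected.
mu–theta (5): add. Components now {beta,delta,eta,mu,theta}
Edges rejected before the tree was complete: 1.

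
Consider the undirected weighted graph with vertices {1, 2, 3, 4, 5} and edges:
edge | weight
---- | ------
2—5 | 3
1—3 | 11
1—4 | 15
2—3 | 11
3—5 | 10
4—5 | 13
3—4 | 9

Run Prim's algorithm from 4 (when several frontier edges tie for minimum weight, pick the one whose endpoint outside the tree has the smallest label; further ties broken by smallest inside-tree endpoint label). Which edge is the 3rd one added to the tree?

2-5

Prim, starting at 4.
Step 1: cheapest edge leaving the tree is 3—4 (9); add 3.
Step 2: cheapest edge leaving the tree is 3—5 (10); add 5.
Step 3: cheapest edge leaving the tree is 2—5 (3); add 2.
Step 4: cheapest edge leaving the tree is 1—3 (11); add 1.
The 3rd edge added is 2—5.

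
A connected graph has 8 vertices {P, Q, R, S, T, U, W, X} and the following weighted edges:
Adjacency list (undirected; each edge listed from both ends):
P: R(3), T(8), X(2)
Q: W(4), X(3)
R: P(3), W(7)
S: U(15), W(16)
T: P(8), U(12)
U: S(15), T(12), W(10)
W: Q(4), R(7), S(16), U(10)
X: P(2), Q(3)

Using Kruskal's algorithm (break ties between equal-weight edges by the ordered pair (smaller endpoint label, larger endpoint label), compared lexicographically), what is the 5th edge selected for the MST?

P-T

Kruskal's algorithm — process edges by increasing weight (ties by edge label):
P—X (2): add — endpoints in different components.
P—R (3): add — endpoints in different components.
Q—X (3): add — endpoints in different components.
Q—W (4): add — endpoints in different components.
R—W (7): skip — W and R already connected.
P—T (8): add — endpoints in different components.
U—W (10): add — endpoints in different components.
T—U (12): skip — T and U already connected.
S—U (15): add — endpoints in different components.
The 5th edge added is P—T.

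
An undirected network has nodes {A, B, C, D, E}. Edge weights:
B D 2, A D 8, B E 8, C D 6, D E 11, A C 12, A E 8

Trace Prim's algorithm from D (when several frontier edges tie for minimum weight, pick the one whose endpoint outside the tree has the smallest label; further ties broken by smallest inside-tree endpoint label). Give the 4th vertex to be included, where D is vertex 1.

Prim's algorithm from D:
Step 1: frontier [B D 2, C D 6, A D 8, D E 11] → take B D (2); add B.
Step 2: frontier [B E 8, C D 6, A D 8, D E 11] → take C D (6); add C.
Step 3: frontier [B E 8, A C 12, A D 8, D E 11] → take A D (8); add A.
Step 4: frontier [A E 8, B E 8, D E 11] → take A E (8); add E.
Vertex order: D, B, C, A, E. The 4th vertex is A.

A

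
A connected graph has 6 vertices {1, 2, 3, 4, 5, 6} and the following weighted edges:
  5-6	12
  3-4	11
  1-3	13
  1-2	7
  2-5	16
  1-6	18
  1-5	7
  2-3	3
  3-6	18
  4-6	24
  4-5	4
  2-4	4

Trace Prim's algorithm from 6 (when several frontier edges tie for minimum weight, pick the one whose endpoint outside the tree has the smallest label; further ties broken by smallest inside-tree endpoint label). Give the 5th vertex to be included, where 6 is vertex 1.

3

Grow the tree from 6 using Prim:
Step 1: frontier [5-6 12, 1-6 18, 3-6 18, 4-6 24] → take 5-6 (12); add 5.
Step 2: frontier [4-5 4, 1-5 7, 2-5 16, 1-6 18, 3-6 18, 4-6 24] → take 4-5 (4); add 4.
Step 3: frontier [2-4 4, 3-4 11, 1-5 7, 2-5 16, 1-6 18, 3-6 18] → take 2-4 (4); add 2.
Step 4: frontier [2-3 3, 1-2 7, 3-4 11, 1-5 7, 1-6 18, 3-6 18] → take 2-3 (3); add 3.
Step 5: frontier [1-2 7, 1-3 13, 1-5 7, 1-6 18] → take 1-2 (7); add 1.
Vertex order: 6, 5, 4, 2, 3, 1. The 5th vertex is 3.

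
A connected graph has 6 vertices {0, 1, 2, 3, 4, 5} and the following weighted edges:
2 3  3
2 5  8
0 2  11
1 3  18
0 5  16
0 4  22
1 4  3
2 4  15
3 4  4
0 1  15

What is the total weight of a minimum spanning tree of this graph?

Grow the tree from 5 using Prim:
Step 1: frontier [2 5 8, 0 5 16] → take 2 5 (8); add 2.
Step 2: frontier [2 3 3, 0 2 11, 2 4 15, 0 5 16] → take 2 3 (3); add 3.
Step 3: frontier [0 2 11, 2 4 15, 3 4 4, 1 3 18, 0 5 16] → take 3 4 (4); add 4.
Step 4: frontier [0 2 11, 1 3 18, 1 4 3, 0 4 22, 0 5 16] → take 1 4 (3); add 1.
Step 5: frontier [0 1 15, 0 2 11, 0 4 22, 0 5 16] → take 0 2 (11); add 0.
MST edges: 2 5, 2 3, 3 4, 1 4, 0 2; total weight 8+3+4+3+11 = 29.

29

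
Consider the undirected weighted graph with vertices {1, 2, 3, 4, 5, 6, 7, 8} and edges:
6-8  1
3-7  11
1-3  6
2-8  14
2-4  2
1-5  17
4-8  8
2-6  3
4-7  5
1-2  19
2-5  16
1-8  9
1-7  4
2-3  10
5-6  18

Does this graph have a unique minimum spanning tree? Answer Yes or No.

Yes

Kruskal: consider edges lightest-first.
6-8 (1): add — endpoints in different components.
2-4 (2): add — endpoints in different components.
2-6 (3): add — endpoints in different components.
1-7 (4): add — endpoints in different components.
4-7 (5): add — endpoints in different components.
1-3 (6): add — endpoints in different components.
4-8 (8): skip — 4 and 8 already connected.
1-8 (9): skip — 1 and 8 already connected.
2-3 (10): skip — 2 and 3 already connected.
3-7 (11): skip — 3 and 7 already connected.
2-8 (14): skip — 2 and 8 already connected.
2-5 (16): add — endpoints in different components.
Every non-tree edge has weight strictly greater than the heaviest edge on the tree path between its endpoints, so the MST is unique.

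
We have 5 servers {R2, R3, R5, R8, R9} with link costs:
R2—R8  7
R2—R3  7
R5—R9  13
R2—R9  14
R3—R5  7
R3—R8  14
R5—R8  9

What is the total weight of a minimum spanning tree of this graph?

Grow the tree from R2 using Prim:
Step 1: cheapest edge leaving the tree is R2—R3 (7); add R3.
Step 2: cheapest edge leaving the tree is R3—R5 (7); add R5.
Step 3: cheapest edge leaving the tree is R2—R8 (7); add R8.
Step 4: cheapest edge leaving the tree is R5—R9 (13); add R9.
MST edges: R2—R3, R3—R5, R2—R8, R5—R9; total weight 7+7+7+13 = 34.

34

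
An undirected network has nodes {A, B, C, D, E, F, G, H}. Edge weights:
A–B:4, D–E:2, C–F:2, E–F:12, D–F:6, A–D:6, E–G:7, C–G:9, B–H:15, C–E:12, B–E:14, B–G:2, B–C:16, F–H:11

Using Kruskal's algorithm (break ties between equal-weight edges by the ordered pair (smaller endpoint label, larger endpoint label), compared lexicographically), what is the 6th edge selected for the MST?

D-F

Kruskal: consider edges lightest-first.
B–G (2): add — endpoints in different components.
C–F (2): add — endpoints in different components.
D–E (2): add — endpoints in different components.
A–B (4): add — endpoints in different components.
A–D (6): add — endpoints in different components.
D–F (6): add — endpoints in different components.
E–G (7): skip — E and G already connected.
C–G (9): skip — C and G already connected.
F–H (11): add — endpoints in different components.
The 6th edge added is D–F.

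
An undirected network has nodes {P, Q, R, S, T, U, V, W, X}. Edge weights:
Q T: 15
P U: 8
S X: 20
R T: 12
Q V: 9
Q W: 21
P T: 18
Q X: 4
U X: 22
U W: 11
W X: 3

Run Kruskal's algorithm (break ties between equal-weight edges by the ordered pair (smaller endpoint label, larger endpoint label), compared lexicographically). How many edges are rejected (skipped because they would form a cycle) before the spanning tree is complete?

1

Sort edges by weight, then run Kruskal:
W X (3): add — endpoints in different components.
Q X (4): add — endpoints in different components.
P U (8): add — endpoints in different components.
Q V (9): add — endpoints in different components.
U W (11): add — endpoints in different components.
R T (12): add — endpoints in different components.
Q T (15): add — endpoints in different components.
P T (18): skip — P and T already connected.
S X (20): add — endpoints in different components.
Edges rejected before the tree was complete: 1.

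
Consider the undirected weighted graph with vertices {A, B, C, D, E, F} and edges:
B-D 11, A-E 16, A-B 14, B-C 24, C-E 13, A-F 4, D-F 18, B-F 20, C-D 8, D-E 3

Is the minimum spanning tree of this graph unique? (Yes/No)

Sort edges by weight, then run Kruskal:
D-E (3): add — endpoints in different components.
A-F (4): add — endpoints in different components.
C-D (8): add — endpoints in different components.
B-D (11): add — endpoints in different components.
C-E (13): skip — C and E already connected.
A-B (14): add — endpoints in different components.
Every non-tree edge has weight strictly greater than the heaviest edge on the tree path between its endpoints, so the MST is unique.

Yes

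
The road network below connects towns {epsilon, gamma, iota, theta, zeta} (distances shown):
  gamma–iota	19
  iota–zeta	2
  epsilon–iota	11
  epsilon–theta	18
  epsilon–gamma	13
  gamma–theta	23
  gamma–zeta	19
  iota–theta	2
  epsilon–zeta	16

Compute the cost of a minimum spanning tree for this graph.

28

Grow the tree from epsilon using Prim:
Step 1: frontier [epsilon–iota 11, epsilon–gamma 13, epsilon–zeta 16, epsilon–theta 18] → take epsilon–iota (11); add iota.
Step 2: frontier [epsilon–gamma 13, epsilon–zeta 16, epsilon–theta 18, iota–theta 2, iota–zeta 2, gamma–iota 19] → take iota–theta (2); add theta.
Step 3: frontier [epsilon–gamma 13, epsilon–zeta 16, iota–zeta 2, gamma–iota 19, gamma–theta 23] → take iota–zeta (2); add zeta.
Step 4: frontier [epsilon–gamma 13, gamma–iota 19, gamma–theta 23, gamma–zeta 19] → take epsilon–gamma (13); add gamma.
MST edges: epsilon–iota, iota–theta, iota–zeta, epsilon–gamma; total weight 11+2+2+13 = 28.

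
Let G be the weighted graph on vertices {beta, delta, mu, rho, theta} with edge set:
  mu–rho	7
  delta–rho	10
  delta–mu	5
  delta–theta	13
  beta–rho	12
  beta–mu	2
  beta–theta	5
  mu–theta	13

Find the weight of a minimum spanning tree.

19

Prim, starting at beta.
Step 1: frontier [beta–mu 2, beta–theta 5, beta–rho 12] → take beta–mu (2); add mu.
Step 2: frontier [beta–theta 5, beta–rho 12, delta–mu 5, mu–rho 7, mu–theta 13] → take delta–mu (5); add delta.
Step 3: frontier [beta–theta 5, beta–rho 12, delta–rho 10, delta–theta 13, mu–rho 7, mu–theta 13] → take beta–theta (5); add theta.
Step 4: frontier [beta–rho 12, delta–rho 10, mu–rho 7] → take mu–rho (7); add rho.
MST edges: beta–mu, delta–mu, beta–theta, mu–rho; total weight 2+5+5+7 = 19.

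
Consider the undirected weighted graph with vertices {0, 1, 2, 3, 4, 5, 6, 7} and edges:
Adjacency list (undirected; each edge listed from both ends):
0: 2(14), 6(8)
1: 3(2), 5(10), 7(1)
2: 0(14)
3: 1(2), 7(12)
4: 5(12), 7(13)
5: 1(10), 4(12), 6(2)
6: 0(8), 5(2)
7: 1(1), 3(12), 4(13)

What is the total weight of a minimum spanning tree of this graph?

49

Sort edges by weight, then run Kruskal:
1 7 (1): add — endpoints in different components.
1 3 (2): add — endpoints in different components.
5 6 (2): add — endpoints in different components.
0 6 (8): add — endpoints in different components.
1 5 (10): add — endpoints in different components.
3 7 (12): skip — 3 and 7 already connected.
4 5 (12): add — endpoints in different components.
4 7 (13): skip — 4 and 7 already connected.
0 2 (14): add — endpoints in different components.
MST edges: 1 7, 1 3, 5 6, 0 6, 1 5, 4 5, 0 2; total weight 1+2+2+8+10+12+14 = 49.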